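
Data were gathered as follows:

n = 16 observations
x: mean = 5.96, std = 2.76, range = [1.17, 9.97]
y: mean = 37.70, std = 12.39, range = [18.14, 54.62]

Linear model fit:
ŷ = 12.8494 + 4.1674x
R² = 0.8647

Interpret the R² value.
About 86.47% of the variability in y is accounted for by the regression on x (R² = 0.8647) — a strong linear fit.

R² = 1 − SS_res/SS_tot compares the residual scatter to the total scatter of y about its mean.

Here R² = 0.8647:
- Explained: 86.47% of the variation in y
- Unexplained (residual): 100% − 86.47% = 13.53%
- Rule of thumb (below 0.3 weak; 0.3 to below 0.7 moderate; 0.7 and above strong) → strong

Note: R² never decreases when predictors are added, so it should not be used alone to compare models of different size.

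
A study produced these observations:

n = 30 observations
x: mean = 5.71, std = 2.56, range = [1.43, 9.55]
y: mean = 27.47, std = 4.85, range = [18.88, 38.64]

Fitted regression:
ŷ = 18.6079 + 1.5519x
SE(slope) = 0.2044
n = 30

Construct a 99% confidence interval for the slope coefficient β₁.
The 99% CI for β₁ is (0.9871, 2.1167)

Confidence interval for the slope:

The 99% CI for β₁ is: β̂₁ ± t*(α/2, n-2) × SE(β̂₁)

Step 1: Find critical t-value
- Confidence level = 0.99
- Degrees of freedom = n - 2 = 30 - 2 = 28
- t*(α/2, 28) = 2.7633

Step 2: Calculate margin of error
Margin = 2.7633 × 0.2044 = 0.5648

Step 3: Construct interval
CI = 1.5519 ± 0.5648
CI = (0.9871, 2.1167)

Interpretation: intervals built this way capture the true β₁ in 99% of repeated samples; here the plausible range for the per-unit effect of x on y is 0.9871 to 2.1167.
The interval does not include 0, suggesting a significant linear relationship.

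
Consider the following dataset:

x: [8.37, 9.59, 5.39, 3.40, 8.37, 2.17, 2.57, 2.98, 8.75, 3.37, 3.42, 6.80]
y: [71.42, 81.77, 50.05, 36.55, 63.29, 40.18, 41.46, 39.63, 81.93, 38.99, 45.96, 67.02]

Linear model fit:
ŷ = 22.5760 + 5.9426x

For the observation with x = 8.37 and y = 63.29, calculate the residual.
Residual = -9.0256

The residual is the difference between the actual value and the predicted value:

Residual = y - ŷ

Step 1: Calculate predicted value
ŷ = 22.5760 + 5.9426 × 8.37
ŷ = 72.3156

Step 2: Calculate residual
Residual = 63.29 - 72.3156
Residual = -9.0256

The residual is negative, so the observed y = 63.29 sits below the regression line (the line overestimates it by 9.0256).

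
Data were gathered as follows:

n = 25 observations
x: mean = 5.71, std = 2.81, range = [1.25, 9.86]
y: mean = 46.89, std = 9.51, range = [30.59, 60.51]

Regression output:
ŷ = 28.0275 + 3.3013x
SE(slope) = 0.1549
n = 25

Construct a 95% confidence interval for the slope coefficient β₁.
The 95% CI for β₁ is (2.9809, 3.6217)

Confidence interval for the slope:

The 95% CI for β₁ is: β̂₁ ± t*(α/2, n-2) × SE(β̂₁)

Step 1: Find critical t-value
- Confidence level = 0.95
- Degrees of freedom = n - 2 = 25 - 2 = 23
- t*(α/2, 23) = 2.0687

Step 2: Calculate margin of error
Margin = 2.0687 × 0.1549 = 0.3204

Step 3: Construct interval
CI = 3.3013 ± 0.3204
CI = (2.9809, 3.6217)

Interpretation: intervals built this way capture the true β₁ in 95% of repeated samples; here the plausible range for the per-unit effect of x on y is 2.9809 to 3.6217.
Since 0 is outside the interval, a two-sided test at α = 0.05 would reject H₀: β₁ = 0.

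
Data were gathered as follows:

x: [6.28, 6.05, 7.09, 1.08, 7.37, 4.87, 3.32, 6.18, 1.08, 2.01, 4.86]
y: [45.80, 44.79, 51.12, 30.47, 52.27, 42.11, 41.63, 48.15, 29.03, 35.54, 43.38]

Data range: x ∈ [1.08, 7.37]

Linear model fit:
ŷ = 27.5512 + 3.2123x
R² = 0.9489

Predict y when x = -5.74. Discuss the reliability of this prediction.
ŷ = 9.1126 (extrapolation — x = -5.74 lies outside [1.08, 7.37], so reliability is low).

Prediction calculation:
ŷ = 27.5512 + 3.2123 × (-5.74)
ŷ = 9.1126

Reliability:
- Data range: x ∈ [1.08, 7.37]
- Prediction point: x = -5.74 is 6.82 units below the observed range → this is EXTRAPOLATION, not interpolation

Why that matters here:
- Real relationships often flatten, saturate, or turn nonlinear at extremes
- The linear relationship may not hold outside the observed range
- There are no observations near this x to validate the fitted line there

Report the number if required, but flag clearly that it is an extrapolation.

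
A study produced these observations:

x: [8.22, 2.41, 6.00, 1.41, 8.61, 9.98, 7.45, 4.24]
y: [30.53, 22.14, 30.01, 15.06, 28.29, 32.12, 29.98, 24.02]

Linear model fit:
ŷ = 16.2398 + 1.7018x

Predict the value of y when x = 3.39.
ŷ = 22.0089

x = 3.39 lies inside the observed range [1.41, 9.98], so the fitted equation applies directly:

ŷ = 16.2398 + 1.7018 × 3.39
ŷ = 16.2398 + 5.7691
ŷ = 22.0089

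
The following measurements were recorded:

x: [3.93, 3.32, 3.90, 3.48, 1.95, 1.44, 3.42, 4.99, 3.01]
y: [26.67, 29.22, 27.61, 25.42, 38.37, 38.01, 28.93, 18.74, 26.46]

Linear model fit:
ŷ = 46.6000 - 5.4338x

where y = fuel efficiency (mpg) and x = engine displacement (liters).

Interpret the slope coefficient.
For each additional liter of engine displacement, predicted fuel efficiency decreases by approximately 5.4338 mpg.

The slope β₁ = -5.4338 gives the rate at which the fitted fuel efficiency changes with engine displacement.

Interpretation:
- Engine displacement up by 1 liter → predicted fuel efficiency decreases by 5.4338 mpg
- This is a linear approximation: the same per-unit change is assumed across the whole observed x range
- The sign (−) gives the direction; the magnitude 5.4338 gives the size of the effect per liter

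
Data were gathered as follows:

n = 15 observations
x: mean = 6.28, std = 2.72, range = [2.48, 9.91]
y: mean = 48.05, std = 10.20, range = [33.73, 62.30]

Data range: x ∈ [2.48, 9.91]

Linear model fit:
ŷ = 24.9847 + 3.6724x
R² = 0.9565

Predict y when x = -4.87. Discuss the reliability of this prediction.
ŷ = 7.1001, but this is extrapolation (below the data range [2.48, 9.91]) and may be unreliable.

Prediction calculation:
ŷ = 24.9847 + 3.6724 × (-4.87)
ŷ = 7.1001

Reliability:
- Data range: x ∈ [2.48, 9.91]
- Prediction point: x = -4.87 is 7.35 units below the observed range → this is EXTRAPOLATION, not interpolation

Why that matters here:
- R² describes fit only over the sampled x values; it says nothing about behaviour beyond them
- Real relationships often flatten, saturate, or turn nonlinear at extremes
- The standard error of prediction grows with (x − x̄)², and x = -4.87 is far from x̄ = 6.28

The R² = 0.9565 only validates the fit within [2.48, 9.91]; treat ŷ = 7.1001 with caution.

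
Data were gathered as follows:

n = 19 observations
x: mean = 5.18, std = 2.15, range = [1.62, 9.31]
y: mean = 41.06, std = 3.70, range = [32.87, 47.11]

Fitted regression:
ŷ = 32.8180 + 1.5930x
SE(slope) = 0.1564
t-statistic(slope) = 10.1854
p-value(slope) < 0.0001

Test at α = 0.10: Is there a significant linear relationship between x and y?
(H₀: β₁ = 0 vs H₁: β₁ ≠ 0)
p-value < 0.0001 < α = 0.10, so we reject H₀. The relationship is significant.

Hypothesis test for the slope coefficient:

H₀: β₁ = 0 (no linear relationship)
H₁: β₁ ≠ 0 (linear relationship exists)

Test statistic: t = β̂₁ / SE(β̂₁) = 1.5930 / 0.1564 = 10.1854

The p-value (<0.0001) is the probability, under H₀, of a t-statistic at least as extreme as |t| = 10.1854 (two-sided, df = n − 2 = 17).

Decision rule: reject H₀ if p-value < α.
p-value < 0.0001 < α = 0.10 → reject H₀.

Conclusion: the linear association between x and y is significant at the 10% level.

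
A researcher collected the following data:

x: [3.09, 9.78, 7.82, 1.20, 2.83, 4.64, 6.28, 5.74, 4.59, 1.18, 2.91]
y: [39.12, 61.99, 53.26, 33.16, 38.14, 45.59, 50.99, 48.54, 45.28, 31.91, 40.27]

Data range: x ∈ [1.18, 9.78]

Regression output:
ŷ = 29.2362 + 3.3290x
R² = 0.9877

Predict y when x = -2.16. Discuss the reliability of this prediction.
ŷ = 22.0456, but this is extrapolation (below the data range [1.18, 9.78]) and may be unreliable.

Prediction calculation:
ŷ = 29.2362 + 3.3290 × (-2.16)
ŷ = 22.0456

Reliability:
- Data range: x ∈ [1.18, 9.78]
- Prediction point: x = -2.16 is 3.34 units below the observed range → this is EXTRAPOLATION, not interpolation

Why that matters here:
- Real relationships often flatten, saturate, or turn nonlinear at extremes
- The standard error of prediction grows with (x − x̄)², and x = -2.16 is far from x̄ = 4.55

The R² = 0.9877 only validates the fit within [1.18, 9.78]; treat ŷ = 22.0456 with caution.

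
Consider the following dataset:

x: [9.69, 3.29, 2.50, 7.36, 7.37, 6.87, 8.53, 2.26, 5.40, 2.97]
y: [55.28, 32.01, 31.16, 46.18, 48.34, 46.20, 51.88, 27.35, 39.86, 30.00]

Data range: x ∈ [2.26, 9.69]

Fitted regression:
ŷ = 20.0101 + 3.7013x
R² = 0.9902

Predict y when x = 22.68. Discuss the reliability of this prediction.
ŷ = 103.9556, but this is extrapolation (above the data range [2.26, 9.69]) and may be unreliable.

Prediction calculation:
ŷ = 20.0101 + 3.7013 × 22.68
ŷ = 103.9556

Reliability:
- Data range: x ∈ [2.26, 9.69]
- Prediction point: x = 22.68 is 12.99 units above the observed range → this is EXTRAPOLATION, not interpolation

Why that matters here:
- Real relationships often flatten, saturate, or turn nonlinear at extremes
- There are no observations near this x to validate the fitted line there

The R² = 0.9902 only validates the fit within [2.26, 9.69]; treat ŷ = 103.9556 with caution.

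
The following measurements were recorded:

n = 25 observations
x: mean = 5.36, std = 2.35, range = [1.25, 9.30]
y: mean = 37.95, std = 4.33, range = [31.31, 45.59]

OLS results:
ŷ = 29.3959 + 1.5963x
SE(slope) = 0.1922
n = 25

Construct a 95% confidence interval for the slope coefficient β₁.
The 95% CI for β₁ is (1.1987, 1.9939)

Confidence interval for the slope:

The 95% CI for β₁ is: β̂₁ ± t*(α/2, n-2) × SE(β̂₁)

Step 1: Find critical t-value
- Confidence level = 0.95
- Degrees of freedom = n - 2 = 25 - 2 = 23
- t*(α/2, 23) = 2.0687

Step 2: Calculate margin of error
Margin = 2.0687 × 0.1922 = 0.3976

Step 3: Construct interval
CI = 1.5963 ± 0.3976
CI = (1.1987, 1.9939)

Interpretation: each one-unit increase in x is associated with a change in mean y of between 1.1987 and 1.9939, with 95% confidence.
The interval does not include 0, suggesting a significant linear relationship.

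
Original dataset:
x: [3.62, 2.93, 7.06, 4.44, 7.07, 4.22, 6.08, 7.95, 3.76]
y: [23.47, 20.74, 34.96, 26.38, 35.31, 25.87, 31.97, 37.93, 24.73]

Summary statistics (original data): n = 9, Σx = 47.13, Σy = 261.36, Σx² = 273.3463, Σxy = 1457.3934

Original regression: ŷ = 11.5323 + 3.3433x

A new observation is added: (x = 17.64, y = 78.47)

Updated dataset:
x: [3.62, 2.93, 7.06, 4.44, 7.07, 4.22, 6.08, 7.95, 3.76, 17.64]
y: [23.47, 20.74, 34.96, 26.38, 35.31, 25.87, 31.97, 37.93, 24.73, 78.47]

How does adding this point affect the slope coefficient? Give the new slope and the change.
The slope changes from 3.3433 to 3.8820 (change of +0.5387, or +16.1%).

x = 17.64 lies well outside the original x-range [2.93, 7.95] (x̄ ≈ 5.24), so this observation has high leverage and can move the slope substantially.

Step 1: Update the sums with the new point (n goes from 9 to 10)
Σx  = 47.13 + 17.64 = 64.77
Σy  = 261.36 + 78.47 = 339.83
Σx² = 273.3463 + 17.64² = 273.3463 + 311.1696 = 584.5159
Σxy = 1457.3934 + 17.64×78.47 = 1457.3934 + 1384.2108 = 2841.6042

Step 2: Recompute the slope with b₁ = (nΣxy − ΣxΣy) / (nΣx² − (Σx)²)
Numerator   = 10×2841.6042 − 64.77×339.83 = 28416.0420 − 22010.7891 = 6405.2529
Denominator = 10×584.5159 − 64.77² = 5845.1590 − 4195.1529 = 1650.0061
b₁(new) = 6405.2529 / 1650.0061 = 3.8820

(Same formula on the original sums: (9×1457.3934 − 47.13×261.36) / (9×273.3463 − 47.13²) = 798.6438 / 238.8798 = 3.3433, matching the given fit.)

Step 3: Change in slope
Δβ₁ = 3.8820 − 3.3433 = +0.5387
Relative change = +0.5387 / 3.3433 × 100% = +16.1%
→ the slope increases when the point is added.

Because the point sits above the extension of the original line at a high-leverage x, it tilts the fit up.
In practice: refit with and without it and report both if conclusions differ.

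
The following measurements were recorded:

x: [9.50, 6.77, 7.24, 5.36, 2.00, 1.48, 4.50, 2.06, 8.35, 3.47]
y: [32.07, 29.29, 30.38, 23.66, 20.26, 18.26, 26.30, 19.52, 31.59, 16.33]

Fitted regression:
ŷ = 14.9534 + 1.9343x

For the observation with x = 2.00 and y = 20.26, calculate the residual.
Residual = 1.4380

The residual is the difference between the actual value and the predicted value:

Residual = y - ŷ

Step 1: Calculate predicted value
ŷ = 14.9534 + 1.9343 × 2.00
ŷ = 18.8220

Step 2: Calculate residual
Residual = 20.26 - 18.8220
Residual = 1.4380

Sign check: y > ŷ, so the point is above the line and the fit underestimates here.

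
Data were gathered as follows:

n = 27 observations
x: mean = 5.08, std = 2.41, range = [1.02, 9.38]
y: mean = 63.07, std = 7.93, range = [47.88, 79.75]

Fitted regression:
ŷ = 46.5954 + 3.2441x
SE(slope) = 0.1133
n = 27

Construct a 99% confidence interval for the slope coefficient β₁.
The 99% CI for β₁ is (2.9283, 3.5599)

Confidence interval for the slope:

The 99% CI for β₁ is: β̂₁ ± t*(α/2, n-2) × SE(β̂₁)

Step 1: Find critical t-value
- Confidence level = 0.99
- Degrees of freedom = n - 2 = 27 - 2 = 25
- t*(α/2, 25) = 2.7874

Step 2: Calculate margin of error
Margin = 2.7874 × 0.1133 = 0.3158

Step 3: Construct interval
CI = 3.2441 ± 0.3158
CI = (2.9283, 3.5599)

Interpretation: each one-unit increase in x is associated with a change in mean y of between 2.9283 and 3.5599, with 99% confidence.
The interval does not include 0, suggesting a significant linear relationship.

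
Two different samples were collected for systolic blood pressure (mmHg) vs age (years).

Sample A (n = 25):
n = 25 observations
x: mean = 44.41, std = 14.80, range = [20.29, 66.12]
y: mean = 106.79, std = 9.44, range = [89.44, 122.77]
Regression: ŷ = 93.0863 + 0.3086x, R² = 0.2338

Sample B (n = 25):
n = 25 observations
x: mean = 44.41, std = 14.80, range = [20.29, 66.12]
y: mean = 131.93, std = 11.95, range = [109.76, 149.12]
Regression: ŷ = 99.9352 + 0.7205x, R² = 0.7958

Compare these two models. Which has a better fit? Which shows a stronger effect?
Model B has the better fit (R² = 0.7958 vs 0.2338). Model B shows the stronger effect (|β₁| = 0.7205 vs 0.3086).

Model Comparison:

Goodness of fit (R²):
- Model A: R² = 0.2338 → 23.38% of variance in blood pressure explained
- Model B: R² = 0.7958 → 79.58% of variance in blood pressure explained
- 0.7958 > 0.2338 → Model B has the better fit

Strength of effect — compare |β₁|:
- Model A: β₁ = 0.3086 → predicted blood pressure rises 0.3086 mmHg per additional year of age
- Model B: β₁ = 0.7205 → predicted blood pressure rises 0.7205 mmHg per additional year of age
- |0.3086| < |0.7205| → Model B shows the stronger marginal effect

Note: R² measures how tightly points cluster around the line; β₁ measures how steep the line is — they answer different questions.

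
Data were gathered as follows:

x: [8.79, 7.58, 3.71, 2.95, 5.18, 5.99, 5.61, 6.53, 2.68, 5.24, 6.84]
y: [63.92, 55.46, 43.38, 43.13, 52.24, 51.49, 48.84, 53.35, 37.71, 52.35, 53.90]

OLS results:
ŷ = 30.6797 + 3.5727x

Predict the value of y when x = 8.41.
ŷ = 60.7261

x = 8.41 lies inside the observed range [2.68, 8.79], so the fitted equation applies directly:

ŷ = 30.6797 + 3.5727 × 8.41
ŷ = 30.6797 + 30.0464
ŷ = 60.7261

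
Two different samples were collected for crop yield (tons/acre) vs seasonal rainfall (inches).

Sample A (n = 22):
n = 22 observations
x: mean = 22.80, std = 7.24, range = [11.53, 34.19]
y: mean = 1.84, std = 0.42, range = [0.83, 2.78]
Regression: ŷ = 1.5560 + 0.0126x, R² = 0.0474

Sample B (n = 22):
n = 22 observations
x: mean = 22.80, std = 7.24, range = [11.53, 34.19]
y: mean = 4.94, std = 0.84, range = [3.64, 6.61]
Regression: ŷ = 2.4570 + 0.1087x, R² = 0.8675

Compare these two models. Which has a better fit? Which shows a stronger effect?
Model B has the better fit (R² = 0.8675 vs 0.0474). Model B shows the stronger effect (|β₁| = 0.1087 vs 0.0126).

Model Comparison:

Fit — compare R²:
- Model A: R² = 0.0474 → 4.74% of variance in crop yield explained
- Model B: R² = 0.8675 → 86.75% of variance in crop yield explained
- 0.8675 > 0.0474 → Model B has the better fit

Strength of effect — compare |β₁|:
- Model A: β₁ = 0.0126 → predicted crop yield rises 0.0126 tons/acre per additional inch of rainfall
- Model B: β₁ = 0.1087 → predicted crop yield rises 0.1087 tons/acre per additional inch of rainfall
- |0.0126| < |0.1087| → Model B shows the stronger marginal effect

Notes:
- R² measures how tightly points cluster around the line; β₁ measures how steep the line is — they answer different questions.
- A steeper slope doesn't make a better model if the scatter around the line is large.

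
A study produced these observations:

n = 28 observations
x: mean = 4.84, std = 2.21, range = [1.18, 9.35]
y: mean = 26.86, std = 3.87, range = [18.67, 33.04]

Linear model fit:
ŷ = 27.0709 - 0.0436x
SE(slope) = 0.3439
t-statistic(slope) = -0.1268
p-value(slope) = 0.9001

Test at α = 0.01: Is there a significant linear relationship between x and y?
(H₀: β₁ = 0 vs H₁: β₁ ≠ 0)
Since p-value = 0.9001 ≥ α = 0.01, fail to reject H₀ — the slope is not significantly different from 0.

Hypothesis test for the slope coefficient:

H₀: β₁ = 0 (no linear relationship)
H₁: β₁ ≠ 0 (linear relationship exists)

Test statistic: t = β̂₁ / SE(β̂₁) = -0.0436 / 0.3439 = -0.1268

The p-value (0.9001) is the probability, under H₀, of a t-statistic at least as extreme as |t| = 0.1268 (two-sided, df = n − 2 = 26).

Decision rule: reject H₀ if p-value < α.
p-value = 0.9001 ≥ α = 0.01 → fail to reject H₀.

Conclusion: the linear association between x and y is not significant at the 1% level.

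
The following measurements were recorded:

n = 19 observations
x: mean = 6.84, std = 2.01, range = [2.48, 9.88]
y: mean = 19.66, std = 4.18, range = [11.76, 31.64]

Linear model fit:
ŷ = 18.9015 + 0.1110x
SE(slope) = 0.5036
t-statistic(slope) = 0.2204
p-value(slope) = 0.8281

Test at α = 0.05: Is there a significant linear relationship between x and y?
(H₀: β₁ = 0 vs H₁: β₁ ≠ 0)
p-value = 0.8281 ≥ α = 0.05, so we fail to reject H₀. The relationship is not significant.

Hypothesis test for the slope coefficient:

H₀: β₁ = 0 (no linear relationship)
H₁: β₁ ≠ 0 (linear relationship exists)

Test statistic: t = β̂₁ / SE(β̂₁) = 0.1110 / 0.5036 = 0.2204

p = 0.8281: how often a slope estimate this far from 0 (in SE units) would arise by chance if β₁ were truly 0.

Decision rule: reject H₀ if p-value < α.
p-value = 0.8281 ≥ α = 0.05 → fail to reject H₀.

There is not sufficient evidence at the 5% significance level to conclude that a linear relationship exists between x and y.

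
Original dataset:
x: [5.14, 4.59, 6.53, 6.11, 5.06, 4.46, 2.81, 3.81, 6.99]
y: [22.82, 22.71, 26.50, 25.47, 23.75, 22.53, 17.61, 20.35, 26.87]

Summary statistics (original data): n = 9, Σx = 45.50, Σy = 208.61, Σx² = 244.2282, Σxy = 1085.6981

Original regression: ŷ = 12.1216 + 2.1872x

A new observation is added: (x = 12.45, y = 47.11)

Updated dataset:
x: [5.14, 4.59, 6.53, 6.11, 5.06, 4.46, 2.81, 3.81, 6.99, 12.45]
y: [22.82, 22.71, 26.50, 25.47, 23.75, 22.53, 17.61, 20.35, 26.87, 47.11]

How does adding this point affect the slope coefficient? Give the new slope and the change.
The slope changes from 2.1872 to 3.0014 (change of +0.8142, or +37.2%).

x = 12.45 lies well outside the original x-range [2.81, 6.99] (x̄ ≈ 5.06), so this observation has high leverage and can move the slope substantially.

Step 1: Update the sums with the new point (n goes from 9 to 10)
Σx  = 45.50 + 12.45 = 57.95
Σy  = 208.61 + 47.11 = 255.72
Σx² = 244.2282 + 12.45² = 244.2282 + 155.0025 = 399.2307
Σxy = 1085.6981 + 12.45×47.11 = 1085.6981 + 586.5195 = 1672.2176

Step 2: Recompute the slope with b₁ = (nΣxy − ΣxΣy) / (nΣx² − (Σx)²)
Numerator   = 10×1672.2176 − 57.95×255.72 = 16722.1760 − 14818.9740 = 1903.2020
Denominator = 10×399.2307 − 57.95² = 3992.3070 − 3358.2025 = 634.1045
b₁(new) = 1903.2020 / 634.1045 = 3.0014

(Same formula on the original sums: (9×1085.6981 − 45.50×208.61) / (9×244.2282 − 45.50²) = 279.5279 / 127.8038 = 2.1872, matching the given fit.)

Step 3: Change in slope
Δβ₁ = 3.0014 − 2.1872 = +0.8142
Relative change = +0.8142 / 2.1872 × 100% = +37.2%
→ the slope increases when the point is added.

Because the point sits above the extension of the original line at a high-leverage x, it tilts the fit up.
In practice: examine leverage (hᵢ) and Cook's distance rather than deleting it automatically; check such a point for data-entry or measurement error.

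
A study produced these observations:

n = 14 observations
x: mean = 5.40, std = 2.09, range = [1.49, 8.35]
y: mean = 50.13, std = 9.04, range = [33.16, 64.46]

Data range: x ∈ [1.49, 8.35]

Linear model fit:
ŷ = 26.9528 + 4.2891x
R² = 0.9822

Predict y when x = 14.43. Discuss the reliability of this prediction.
ŷ = 88.8445, but this is extrapolation (above the data range [1.49, 8.35]) and may be unreliable.

Prediction calculation:
ŷ = 26.9528 + 4.2891 × 14.43
ŷ = 88.8445

Reliability:
- Data range: x ∈ [1.49, 8.35]
- Prediction point: x = 14.43 is 6.08 units above the observed range → this is EXTRAPOLATION, not interpolation

Why that matters here:
- The standard error of prediction grows with (x − x̄)², and x = 14.43 is far from x̄ = 5.40
- Real relationships often flatten, saturate, or turn nonlinear at extremes

A defensible statement: 'if the linear trend continued to x = 14.43, y would be about 88.8445' — the premise is untested.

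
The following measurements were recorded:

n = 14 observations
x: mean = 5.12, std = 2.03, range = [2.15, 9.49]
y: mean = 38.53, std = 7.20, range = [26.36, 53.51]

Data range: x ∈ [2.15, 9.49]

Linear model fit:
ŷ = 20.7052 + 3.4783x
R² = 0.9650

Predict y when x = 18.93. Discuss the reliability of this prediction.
ŷ = 86.5494 (extrapolation — x = 18.93 lies outside [2.15, 9.49], so reliability is low).

Prediction calculation:
ŷ = 20.7052 + 3.4783 × 18.93
ŷ = 86.5494

Reliability:
- Data range: x ∈ [2.15, 9.49]
- Prediction point: x = 18.93 is 9.44 units above the observed range → this is EXTRAPOLATION, not interpolation

Why that matters here:
- There are no observations near this x to validate the fitted line there
- The linear relationship may not hold outside the observed range
- R² describes fit only over the sampled x values; it says nothing about behaviour beyond them

A defensible statement: 'if the linear trend continued to x = 18.93, y would be about 86.5494' — the premise is untested.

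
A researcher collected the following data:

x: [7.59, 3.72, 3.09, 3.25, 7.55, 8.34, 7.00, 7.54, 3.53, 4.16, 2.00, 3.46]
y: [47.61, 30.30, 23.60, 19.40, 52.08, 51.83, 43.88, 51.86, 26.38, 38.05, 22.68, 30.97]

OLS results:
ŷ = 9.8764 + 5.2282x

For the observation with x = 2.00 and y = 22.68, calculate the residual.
Residual = 2.3472

The residual is the difference between the actual value and the predicted value:

Residual = y - ŷ

Step 1: Calculate predicted value
ŷ = 9.8764 + 5.2282 × 2.00
ŷ = 20.3328

Step 2: Calculate residual
Residual = 22.68 - 20.3328
Residual = 2.3472

The residual is positive, so the observed y = 22.68 sits above the regression line (the line underestimates it by 2.3472).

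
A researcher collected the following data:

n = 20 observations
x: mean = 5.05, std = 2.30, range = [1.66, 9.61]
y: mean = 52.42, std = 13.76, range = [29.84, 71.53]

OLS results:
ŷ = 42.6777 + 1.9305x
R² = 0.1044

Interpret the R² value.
The model explains 10.44% of the variance in y (R² = 0.1044), leaving 89.56% unexplained; the fit is weak.

R² = 1 − SS_res/SS_tot compares the residual scatter to the total scatter of y about its mean.

Here R² = 0.1044:
- Explained: 10.44% of the variation in y
- Unexplained (residual): 100% − 10.44% = 89.56%
- Rule of thumb (below 0.3 weak; 0.3 to below 0.7 moderate; 0.7 and above strong) → weak

Note: R² never decreases when predictors are added, so it should not be used alone to compare models of different size.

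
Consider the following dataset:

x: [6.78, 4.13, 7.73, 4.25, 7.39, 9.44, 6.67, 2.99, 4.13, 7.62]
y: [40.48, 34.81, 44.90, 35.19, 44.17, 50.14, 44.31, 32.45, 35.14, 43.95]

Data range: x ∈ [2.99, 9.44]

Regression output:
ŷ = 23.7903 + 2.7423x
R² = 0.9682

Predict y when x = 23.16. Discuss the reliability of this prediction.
ŷ = 87.3020 (extrapolation — x = 23.16 lies outside [2.99, 9.44], so reliability is low).

Prediction calculation:
ŷ = 23.7903 + 2.7423 × 23.16
ŷ = 87.3020

Reliability:
- Data range: x ∈ [2.99, 9.44]
- Prediction point: x = 23.16 is 13.72 units above the observed range → this is EXTRAPOLATION, not interpolation

Why that matters here:
- Real relationships often flatten, saturate, or turn nonlinear at extremes
- The linear relationship may not hold outside the observed range
- There are no observations near this x to validate the fitted line there

Report the number if required, but flag clearly that it is an extrapolation.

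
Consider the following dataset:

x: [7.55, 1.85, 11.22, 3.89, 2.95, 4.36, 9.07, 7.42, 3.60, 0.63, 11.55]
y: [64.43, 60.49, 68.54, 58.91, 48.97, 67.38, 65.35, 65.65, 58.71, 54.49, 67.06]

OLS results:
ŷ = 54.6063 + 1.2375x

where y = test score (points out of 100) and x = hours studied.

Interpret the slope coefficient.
For each additional hour of study time, predicted test score increases by approximately 1.2375 points.

β₁ = 1.2375 is the change in predicted test score (points) per additional hour of study time.

Interpretation:
- Study time up by 1 hour → predicted test score increases by 1.2375 points
- This is a linear approximation: the same per-unit change is assumed across the whole observed x range

The intercept β₀ = 54.6063 is the predicted test score when study time = 0; since the smallest observed x is 0.63, this is an extrapolation and mainly anchors the line.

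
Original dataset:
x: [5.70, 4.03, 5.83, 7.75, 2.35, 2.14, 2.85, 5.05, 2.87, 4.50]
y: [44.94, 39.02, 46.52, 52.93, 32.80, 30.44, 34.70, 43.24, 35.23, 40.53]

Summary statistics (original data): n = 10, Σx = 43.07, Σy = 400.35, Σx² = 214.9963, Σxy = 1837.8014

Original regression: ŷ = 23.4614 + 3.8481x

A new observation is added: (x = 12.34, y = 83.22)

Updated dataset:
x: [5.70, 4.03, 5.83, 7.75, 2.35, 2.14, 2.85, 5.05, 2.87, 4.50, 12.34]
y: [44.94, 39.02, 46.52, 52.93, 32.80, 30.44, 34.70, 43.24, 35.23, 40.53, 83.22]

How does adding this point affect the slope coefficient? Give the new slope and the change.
Adding the point moves β₁ from 3.8481 to 4.8648, i.e. it increases by 1.0167 (+26.4%).

The new point has HIGH LEVERAGE: x = 12.34 is far from the original mean x̄ = 43.07/10 ≈ 4.31 (original range [2.14, 7.75]).

Step 1: Update the sums with the new point (n goes from 10 to 11)
Σx  = 43.07 + 12.34 = 55.41
Σy  = 400.35 + 83.22 = 483.57
Σx² = 214.9963 + 12.34² = 214.9963 + 152.2756 = 367.2719
Σxy = 1837.8014 + 12.34×83.22 = 1837.8014 + 1026.9348 = 2864.7362

Step 2: Recompute the slope with b₁ = (nΣxy − ΣxΣy) / (nΣx² − (Σx)²)
Numerator   = 11×2864.7362 − 55.41×483.57 = 31512.0982 − 26794.6137 = 4717.4845
Denominator = 11×367.2719 − 55.41² = 4039.9909 − 3070.2681 = 969.7228
b₁(new) = 4717.4845 / 969.7228 = 4.8648

(Same formula on the original sums: (10×1837.8014 − 43.07×400.35) / (10×214.9963 − 43.07²) = 1134.9395 / 294.9381 = 3.8481, matching the given fit.)

Step 3: Change in slope
Δβ₁ = 4.8648 − 3.8481 = +1.0167
Relative change = +1.0167 / 3.8481 × 100% = +26.4%
→ the slope increases when the point is added.

Because the point sits above the extension of the original line at a high-leverage x, it tilts the fit up.
In practice: examine leverage (hᵢ) and Cook's distance rather than deleting it automatically.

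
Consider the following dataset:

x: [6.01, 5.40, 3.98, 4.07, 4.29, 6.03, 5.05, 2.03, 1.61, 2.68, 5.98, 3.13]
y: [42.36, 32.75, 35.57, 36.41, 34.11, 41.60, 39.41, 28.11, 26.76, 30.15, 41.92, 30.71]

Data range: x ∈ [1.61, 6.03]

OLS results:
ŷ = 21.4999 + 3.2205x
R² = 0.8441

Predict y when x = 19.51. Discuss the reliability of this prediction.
ŷ = 84.3319 (extrapolation — x = 19.51 lies outside [1.61, 6.03], so reliability is low).

Prediction calculation:
ŷ = 21.4999 + 3.2205 × 19.51
ŷ = 84.3319

Reliability:
- Data range: x ∈ [1.61, 6.03]
- Prediction point: x = 19.51 is 13.48 units above the observed range → this is EXTRAPOLATION, not interpolation

Why that matters here:
- There are no observations near this x to validate the fitted line there
- R² describes fit only over the sampled x values; it says nothing about behaviour beyond them

The R² = 0.8441 only validates the fit within [1.61, 6.03]; treat ŷ = 84.3319 with caution.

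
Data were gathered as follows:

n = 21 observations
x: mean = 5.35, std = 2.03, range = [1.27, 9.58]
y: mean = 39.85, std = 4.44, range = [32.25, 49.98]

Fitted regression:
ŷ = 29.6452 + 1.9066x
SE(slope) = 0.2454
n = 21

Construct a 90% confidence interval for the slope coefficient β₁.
The 90% CI for β₁ is (1.4823, 2.3309)

Confidence interval for the slope:

The 90% CI for β₁ is: β̂₁ ± t*(α/2, n-2) × SE(β̂₁)

Step 1: Find critical t-value
- Confidence level = 0.9
- Degrees of freedom = n - 2 = 21 - 2 = 19
- t*(α/2, 19) = 1.7291

Step 2: Calculate margin of error
Margin = 1.7291 × 0.2454 = 0.4243

Step 3: Construct interval
CI = 1.9066 ± 0.4243
CI = (1.4823, 2.3309)

Interpretation: intervals built this way capture the true β₁ in 90% of repeated samples; here the plausible range for the per-unit effect of x on y is 1.4823 to 2.3309.
Since 0 is outside the interval, a two-sided test at α = 0.10 would reject H₀: β₁ = 0.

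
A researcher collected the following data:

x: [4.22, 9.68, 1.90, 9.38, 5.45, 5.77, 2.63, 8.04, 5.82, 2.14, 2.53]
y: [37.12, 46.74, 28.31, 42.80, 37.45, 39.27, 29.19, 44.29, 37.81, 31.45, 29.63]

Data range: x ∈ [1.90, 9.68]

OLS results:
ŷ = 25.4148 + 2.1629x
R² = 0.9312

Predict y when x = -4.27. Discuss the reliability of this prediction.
ŷ = 16.1792 (extrapolation — x = -4.27 lies outside [1.90, 9.68], so reliability is low).

Prediction calculation:
ŷ = 25.4148 + 2.1629 × (-4.27)
ŷ = 16.1792

Reliability:
- Data range: x ∈ [1.90, 9.68]
- Prediction point: x = -4.27 is 6.17 units below the observed range → this is EXTRAPOLATION, not interpolation

Why that matters here:
- The linear relationship may not hold outside the observed range
- There are no observations near this x to validate the fitted line there
- The standard error of prediction grows with (x − x̄)², and x = -4.27 is far from x̄ = 5.23

Report the number if required, but flag clearly that it is an extrapolation.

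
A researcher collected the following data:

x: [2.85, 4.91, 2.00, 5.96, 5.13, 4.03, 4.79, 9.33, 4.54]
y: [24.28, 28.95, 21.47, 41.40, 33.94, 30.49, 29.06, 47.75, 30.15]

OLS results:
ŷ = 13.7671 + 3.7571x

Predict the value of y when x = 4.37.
ŷ = 30.1856

Plug x = 4.37 into the fitted line:

ŷ = 13.7671 + 3.7571 × 4.37
ŷ = 13.7671 + 16.4185
ŷ = 30.1856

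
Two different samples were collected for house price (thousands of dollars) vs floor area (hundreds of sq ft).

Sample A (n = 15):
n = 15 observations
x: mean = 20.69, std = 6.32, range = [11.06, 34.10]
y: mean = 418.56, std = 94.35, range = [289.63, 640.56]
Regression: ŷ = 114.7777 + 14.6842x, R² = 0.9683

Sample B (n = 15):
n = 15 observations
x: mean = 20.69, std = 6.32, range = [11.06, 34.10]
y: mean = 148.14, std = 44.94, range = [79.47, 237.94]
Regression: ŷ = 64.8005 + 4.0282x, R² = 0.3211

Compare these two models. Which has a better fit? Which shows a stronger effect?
Model A has the better fit (R² = 0.9683 vs 0.3211). Model A shows the stronger effect (|β₁| = 14.6842 vs 4.0282).

Model Comparison:

Which explains more variance? (R²)
- Model A: R² = 0.9683 → 96.83% of variance in house price explained
- Model B: R² = 0.3211 → 32.11% of variance in house price explained
- 0.9683 > 0.3211 → Model A has the better fit

Strength of effect — compare |β₁|:
- Model A: β₁ = 14.6842 → predicted house price rises 14.6842 thousand dollars per additional hundred sq ft of floor area
- Model B: β₁ = 4.0282 → predicted house price rises 4.0282 thousand dollars per additional hundred sq ft of floor area
- |14.6842| > |4.0282| → Model A shows the stronger marginal effect

Notes:
- A steeper slope doesn't make a better model if the scatter around the line is large.
- The two samples could reflect different populations, time periods, or measurement quality.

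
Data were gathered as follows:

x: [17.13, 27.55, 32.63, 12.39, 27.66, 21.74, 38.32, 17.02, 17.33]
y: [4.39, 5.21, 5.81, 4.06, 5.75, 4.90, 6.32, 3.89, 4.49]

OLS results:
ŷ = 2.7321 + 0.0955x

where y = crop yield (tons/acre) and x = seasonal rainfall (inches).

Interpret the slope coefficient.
An increase of one inch in rainfall is associated with a 0.0955 tons/acre increase in predicted crop yield.

The slope coefficient β₁ = 0.0955 represents the marginal effect of rainfall on crop yield.

Interpretation:
- Rainfall up by 1 inch → predicted crop yield increases by 0.0955 tons/acre
- The effect is assumed constant over the observed range of x (linearity)
- The slope describes association in these data, not necessarily a causal effect

The intercept β₀ = 2.7321 is the predicted crop yield when rainfall = 0; since the smallest observed x is 12.39, this is an extrapolation and mainly anchors the line.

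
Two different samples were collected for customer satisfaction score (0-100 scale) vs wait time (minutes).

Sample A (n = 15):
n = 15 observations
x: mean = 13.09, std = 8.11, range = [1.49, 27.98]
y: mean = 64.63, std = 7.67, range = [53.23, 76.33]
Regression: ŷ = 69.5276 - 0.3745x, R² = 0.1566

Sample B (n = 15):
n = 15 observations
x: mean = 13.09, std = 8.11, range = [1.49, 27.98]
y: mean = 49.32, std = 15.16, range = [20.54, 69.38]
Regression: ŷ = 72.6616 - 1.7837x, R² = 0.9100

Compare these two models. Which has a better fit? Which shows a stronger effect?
Model B has the better fit (R² = 0.9100 vs 0.1566). Model B shows the stronger effect (|β₁| = 1.7837 vs 0.3745).

Model Comparison:

Fit — compare R²:
- Model A: R² = 0.1566 → 15.66% of variance in satisfaction score explained
- Model B: R² = 0.9100 → 91.00% of variance in satisfaction score explained
- 0.9100 > 0.1566 → Model B has the better fit

Which has the larger per-minute effect? (|β₁|)
- Model A: β₁ = -0.3745 → predicted satisfaction score falls 0.3745 points per additional minute of wait time
- Model B: β₁ = -1.7837 → predicted satisfaction score falls 1.7837 points per additional minute of wait time
- |-0.3745| < |-1.7837| → Model B shows the stronger marginal effect

Note: A steeper slope doesn't make a better model if the scatter around the line is large.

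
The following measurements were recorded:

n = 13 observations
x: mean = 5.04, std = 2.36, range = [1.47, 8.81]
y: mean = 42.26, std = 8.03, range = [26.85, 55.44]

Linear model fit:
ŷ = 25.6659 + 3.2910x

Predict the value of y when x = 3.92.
ŷ = 38.5666

Plug x = 3.92 into the fitted line:

ŷ = 25.6659 + 3.2910 × 3.92
ŷ = 25.6659 + 12.9007
ŷ = 38.5666

This is the fitted mean response at that x — an individual observation would come with a wider prediction interval.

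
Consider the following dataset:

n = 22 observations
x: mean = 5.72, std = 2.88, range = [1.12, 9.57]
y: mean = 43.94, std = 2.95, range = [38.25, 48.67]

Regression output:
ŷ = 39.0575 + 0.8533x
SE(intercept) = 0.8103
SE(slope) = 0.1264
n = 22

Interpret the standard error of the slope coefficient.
The slope 0.8533 is pinned down to within about ±0.1264 (one SE) by these data — relative uncertainty 14.8%, i.e. precise.

SE(β̂₁) = s / √Sxx, where s is the residual standard deviation and Sxx = Σ(x − x̄)². It is the yardstick for how far β̂₁ = 0.8533 could plausibly be from the true slope.

Relative precision:
- SE / |β̂₁| = 0.1264 / 0.8533 = 14.8%
- Rule of thumb (under 20%: precise; 20% to under 50%: moderately precise; 50% or more: imprecise) → precise

Rough 95% range (±2 SE): 0.8533 ± 0.2528 → (0.6005, 1.1061).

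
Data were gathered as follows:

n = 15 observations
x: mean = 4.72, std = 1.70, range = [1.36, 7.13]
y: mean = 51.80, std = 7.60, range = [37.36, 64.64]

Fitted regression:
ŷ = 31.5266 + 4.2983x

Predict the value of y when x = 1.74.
ŷ = 39.0056

Plug x = 1.74 into the fitted line:

ŷ = 31.5266 + 4.2983 × 1.74
ŷ = 31.5266 + 7.4790
ŷ = 39.0056

This is a point prediction; actual observations scatter around it by roughly the residual standard deviation.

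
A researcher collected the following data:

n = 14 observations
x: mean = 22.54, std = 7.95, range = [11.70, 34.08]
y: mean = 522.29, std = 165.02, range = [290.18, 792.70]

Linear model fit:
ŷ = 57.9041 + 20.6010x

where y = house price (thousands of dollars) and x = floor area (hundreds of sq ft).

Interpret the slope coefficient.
For each additional hundred sq ft of floor area, predicted house price increases by approximately 20.6010 thousand dollars.

The slope coefficient β₁ = 20.6010 represents the marginal effect of floor area on house price.

Interpretation:
- Floor area up by 1 hundred sq ft → predicted house price increases by 20.6010 thousand dollars
- This is a linear approximation: the same per-unit change is assumed across the whole observed x range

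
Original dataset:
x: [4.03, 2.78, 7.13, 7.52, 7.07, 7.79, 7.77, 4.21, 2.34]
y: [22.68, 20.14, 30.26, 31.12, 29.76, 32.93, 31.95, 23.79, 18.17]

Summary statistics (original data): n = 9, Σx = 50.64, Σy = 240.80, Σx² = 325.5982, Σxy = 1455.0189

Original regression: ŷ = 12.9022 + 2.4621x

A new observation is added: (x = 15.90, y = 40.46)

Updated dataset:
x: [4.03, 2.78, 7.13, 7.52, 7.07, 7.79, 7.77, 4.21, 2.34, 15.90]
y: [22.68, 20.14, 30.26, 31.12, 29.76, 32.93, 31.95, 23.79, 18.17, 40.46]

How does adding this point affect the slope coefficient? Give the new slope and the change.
The slope changes from 2.4621 to 1.6721 (change of -0.7900, or -32.1%).

The new point has HIGH LEVERAGE: x = 15.90 is far from the original mean x̄ = 50.64/9 ≈ 5.63 (original range [2.34, 7.79]).

Step 1: Update the sums with the new point (n goes from 9 to 10)
Σx  = 50.64 + 15.90 = 66.54
Σy  = 240.80 + 40.46 = 281.26
Σx² = 325.5982 + 15.90² = 325.5982 + 252.8100 = 578.4082
Σxy = 1455.0189 + 15.90×40.46 = 1455.0189 + 643.3140 = 2098.3329

Step 2: Recompute the slope with b₁ = (nΣxy − ΣxΣy) / (nΣx² − (Σx)²)
Numerator   = 10×2098.3329 − 66.54×281.26 = 20983.3290 − 18715.0404 = 2268.2886
Denominator = 10×578.4082 − 66.54² = 5784.0820 − 4427.5716 = 1356.5104
b₁(new) = 2268.2886 / 1356.5104 = 1.6721

(Same formula on the original sums: (9×1455.0189 − 50.64×240.80) / (9×325.5982 − 50.64²) = 901.0581 / 365.9742 = 2.4621, matching the given fit.)

Step 3: Change in slope
Δβ₁ = 1.6721 − 2.4621 = -0.7900
Relative change = -0.7900 / 2.4621 × 100% = -32.1%
→ the slope decreases when the point is added.

Because the point sits below the extension of the original line at a high-leverage x, it tilts the fit down.
In practice: investigate whether it comes from the same population as the rest of the sample; check such a point for data-entry or measurement error.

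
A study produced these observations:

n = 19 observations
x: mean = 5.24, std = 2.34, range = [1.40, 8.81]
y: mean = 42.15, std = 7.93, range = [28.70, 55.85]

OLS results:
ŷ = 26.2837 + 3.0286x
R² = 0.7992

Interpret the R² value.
R² = 0.7992 means 79.92% of the variation in y is explained by the linear relationship with x. This indicates a strong fit.

R² = 1 − SS_res/SS_tot compares the residual scatter to the total scatter of y about its mean.

Here R² = 0.7992:
- Explained: 79.92% of the variation in y
- Unexplained (residual): 100% − 79.92% = 20.08%
- Rule of thumb (below 0.3 weak; 0.3 to below 0.7 moderate; 0.7 and above strong) → strong

Note: R² says nothing about causation, and a high R² does not by itself mean the linear form is appropriate — check the residuals.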